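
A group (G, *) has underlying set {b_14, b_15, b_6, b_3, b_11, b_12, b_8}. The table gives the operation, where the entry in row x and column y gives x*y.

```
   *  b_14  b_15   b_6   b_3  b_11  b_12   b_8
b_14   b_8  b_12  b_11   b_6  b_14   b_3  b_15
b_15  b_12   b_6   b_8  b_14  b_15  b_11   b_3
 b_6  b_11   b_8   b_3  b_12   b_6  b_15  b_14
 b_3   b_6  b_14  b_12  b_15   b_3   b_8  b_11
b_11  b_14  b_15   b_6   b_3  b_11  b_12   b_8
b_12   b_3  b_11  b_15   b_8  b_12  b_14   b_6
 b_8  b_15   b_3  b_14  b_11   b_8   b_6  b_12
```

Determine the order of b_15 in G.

The identity element is b_11 (its row matches the header).
b_15^1 = b_15
b_15^2 = b_15*b_15 = b_6
b_15^3 = b_6*b_15 = b_8
b_15^4 = b_8*b_15 = b_3
b_15^5 = b_3*b_15 = b_14
b_15^6 = b_14*b_15 = b_12
b_15^7 = b_12*b_15 = b_11
The first power of b_15 equal to the identity is b_15^7, so ord(b_15) = 7.

7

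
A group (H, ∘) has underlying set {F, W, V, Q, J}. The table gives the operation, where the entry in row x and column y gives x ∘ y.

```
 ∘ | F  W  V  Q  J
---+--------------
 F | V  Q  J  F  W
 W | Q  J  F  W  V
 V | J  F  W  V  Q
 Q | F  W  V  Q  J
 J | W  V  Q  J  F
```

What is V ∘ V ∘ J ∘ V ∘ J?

V ∘ V = W
W ∘ J = V
V ∘ V = W
W ∘ J = V

V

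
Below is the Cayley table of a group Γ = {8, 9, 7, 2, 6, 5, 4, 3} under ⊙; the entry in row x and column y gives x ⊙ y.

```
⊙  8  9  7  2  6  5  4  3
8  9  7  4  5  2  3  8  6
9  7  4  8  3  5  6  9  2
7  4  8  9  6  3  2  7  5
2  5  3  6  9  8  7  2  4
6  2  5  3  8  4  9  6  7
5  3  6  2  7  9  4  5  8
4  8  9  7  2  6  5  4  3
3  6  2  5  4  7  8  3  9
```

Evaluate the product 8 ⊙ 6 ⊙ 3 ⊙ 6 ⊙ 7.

8 ⊙ 6 = 2
2 ⊙ 3 = 4
4 ⊙ 6 = 6
6 ⊙ 7 = 3

3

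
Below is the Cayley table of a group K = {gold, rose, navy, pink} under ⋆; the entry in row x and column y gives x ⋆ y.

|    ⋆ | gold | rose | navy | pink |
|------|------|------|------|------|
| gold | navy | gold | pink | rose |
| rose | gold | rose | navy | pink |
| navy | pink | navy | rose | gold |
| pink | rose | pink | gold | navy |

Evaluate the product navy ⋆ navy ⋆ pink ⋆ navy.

navy ⋆ navy = rose
rose ⋆ pink = pink
pink ⋆ navy = gold
(Structurally, K here is isomorphic to the cyclic group Z_4.)

gold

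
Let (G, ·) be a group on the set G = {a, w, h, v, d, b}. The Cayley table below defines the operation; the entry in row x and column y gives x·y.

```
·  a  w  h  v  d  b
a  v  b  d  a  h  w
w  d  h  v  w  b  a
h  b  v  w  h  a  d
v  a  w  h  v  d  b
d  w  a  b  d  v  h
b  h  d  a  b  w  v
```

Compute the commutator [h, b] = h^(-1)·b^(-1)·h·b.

Identity is v; from the table h^(-1) = w and b^(-1) = b.
w·b = a
a·h = d
d·b = h
(Structurally, G here is isomorphic to the symmetric group S_3.)

h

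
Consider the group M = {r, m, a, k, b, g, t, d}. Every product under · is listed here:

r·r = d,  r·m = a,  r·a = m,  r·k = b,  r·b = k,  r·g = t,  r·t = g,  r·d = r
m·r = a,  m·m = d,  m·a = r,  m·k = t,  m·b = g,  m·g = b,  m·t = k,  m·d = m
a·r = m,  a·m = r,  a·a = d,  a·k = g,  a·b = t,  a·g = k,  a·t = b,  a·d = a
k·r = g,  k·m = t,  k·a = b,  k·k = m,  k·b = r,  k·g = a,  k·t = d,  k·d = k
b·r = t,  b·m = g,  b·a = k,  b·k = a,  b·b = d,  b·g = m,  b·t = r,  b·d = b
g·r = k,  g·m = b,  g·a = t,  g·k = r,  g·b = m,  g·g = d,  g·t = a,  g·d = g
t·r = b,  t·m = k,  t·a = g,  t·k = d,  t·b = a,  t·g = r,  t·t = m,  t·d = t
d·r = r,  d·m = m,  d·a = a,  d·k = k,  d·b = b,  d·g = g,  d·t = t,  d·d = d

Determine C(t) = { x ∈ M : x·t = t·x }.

{d, k, m, t}

Compare row t with column t entry by entry.
k·t = d = t·k, so k commutes with t.
b·t = r but t·b = a, so b does not.
Collecting the elements that commute with t: C(t) = {d, k, m, t}.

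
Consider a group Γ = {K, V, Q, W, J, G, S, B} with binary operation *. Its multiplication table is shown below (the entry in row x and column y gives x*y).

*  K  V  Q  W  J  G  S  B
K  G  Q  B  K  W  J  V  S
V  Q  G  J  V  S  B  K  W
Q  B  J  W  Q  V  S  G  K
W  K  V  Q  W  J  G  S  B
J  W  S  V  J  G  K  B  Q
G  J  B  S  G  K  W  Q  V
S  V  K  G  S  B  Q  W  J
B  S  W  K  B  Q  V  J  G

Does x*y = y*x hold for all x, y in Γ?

Check whether the table is symmetric across its main diagonal.
Every entry (row x, col y) equals the entry (row y, col x), so Γ is abelian.

Yes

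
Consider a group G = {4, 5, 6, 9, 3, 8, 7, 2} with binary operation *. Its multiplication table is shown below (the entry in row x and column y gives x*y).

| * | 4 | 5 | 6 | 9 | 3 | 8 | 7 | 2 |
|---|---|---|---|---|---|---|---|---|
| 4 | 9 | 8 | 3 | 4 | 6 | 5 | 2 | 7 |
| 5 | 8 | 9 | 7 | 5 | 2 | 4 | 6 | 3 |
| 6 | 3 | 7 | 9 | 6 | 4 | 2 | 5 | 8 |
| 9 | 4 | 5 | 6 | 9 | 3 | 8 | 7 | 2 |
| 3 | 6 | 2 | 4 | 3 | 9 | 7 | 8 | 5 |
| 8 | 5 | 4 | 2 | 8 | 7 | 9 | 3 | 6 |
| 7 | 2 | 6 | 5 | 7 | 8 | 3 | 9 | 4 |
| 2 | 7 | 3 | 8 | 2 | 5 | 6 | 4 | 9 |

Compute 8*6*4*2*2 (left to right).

7

8*6 = 2
2*4 = 7
7*2 = 4
4*2 = 7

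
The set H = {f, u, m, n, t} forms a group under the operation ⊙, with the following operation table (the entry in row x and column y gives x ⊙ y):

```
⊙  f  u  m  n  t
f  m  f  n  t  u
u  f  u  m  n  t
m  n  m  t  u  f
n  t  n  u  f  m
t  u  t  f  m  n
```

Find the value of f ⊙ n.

Read row f, column n: f ⊙ n = t.

t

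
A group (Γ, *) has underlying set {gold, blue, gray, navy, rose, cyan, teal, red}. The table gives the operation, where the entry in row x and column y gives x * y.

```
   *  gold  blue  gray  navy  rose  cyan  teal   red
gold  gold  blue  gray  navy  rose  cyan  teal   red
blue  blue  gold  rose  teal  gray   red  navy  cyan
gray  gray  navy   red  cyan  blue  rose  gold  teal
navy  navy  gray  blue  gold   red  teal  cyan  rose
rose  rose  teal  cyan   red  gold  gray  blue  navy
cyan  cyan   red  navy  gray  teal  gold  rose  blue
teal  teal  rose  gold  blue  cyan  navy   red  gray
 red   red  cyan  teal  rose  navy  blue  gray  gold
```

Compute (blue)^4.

gold

blue^1 = blue
blue^2 = blue * blue = gold
blue^3 = gold * blue = blue
blue^4 = blue * blue = gold
(Structurally, Γ here is isomorphic to the dihedral group D_4.)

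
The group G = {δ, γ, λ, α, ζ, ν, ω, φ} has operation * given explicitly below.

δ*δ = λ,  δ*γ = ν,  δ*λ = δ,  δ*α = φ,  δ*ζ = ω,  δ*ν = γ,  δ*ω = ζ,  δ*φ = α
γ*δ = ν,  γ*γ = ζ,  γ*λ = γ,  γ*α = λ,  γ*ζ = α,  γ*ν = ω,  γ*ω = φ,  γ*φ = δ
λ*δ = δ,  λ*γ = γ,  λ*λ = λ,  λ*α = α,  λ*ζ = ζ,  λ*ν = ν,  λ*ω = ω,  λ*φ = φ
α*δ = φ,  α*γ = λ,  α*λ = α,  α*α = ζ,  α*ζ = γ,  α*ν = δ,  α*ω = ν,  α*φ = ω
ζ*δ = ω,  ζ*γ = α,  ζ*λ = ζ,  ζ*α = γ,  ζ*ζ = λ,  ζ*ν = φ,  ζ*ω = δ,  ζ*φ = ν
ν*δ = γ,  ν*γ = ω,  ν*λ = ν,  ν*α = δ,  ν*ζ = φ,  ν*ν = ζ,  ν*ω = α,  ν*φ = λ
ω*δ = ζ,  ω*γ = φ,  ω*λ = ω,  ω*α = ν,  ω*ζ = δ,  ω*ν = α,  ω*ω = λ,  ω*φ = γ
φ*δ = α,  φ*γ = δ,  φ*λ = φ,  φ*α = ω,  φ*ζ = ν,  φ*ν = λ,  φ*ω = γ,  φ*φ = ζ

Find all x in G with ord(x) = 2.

{δ, ζ, ω}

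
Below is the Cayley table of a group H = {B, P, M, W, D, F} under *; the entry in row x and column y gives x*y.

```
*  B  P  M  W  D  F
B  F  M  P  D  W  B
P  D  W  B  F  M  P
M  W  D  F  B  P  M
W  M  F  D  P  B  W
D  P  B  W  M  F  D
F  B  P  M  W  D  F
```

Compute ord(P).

The identity element is F (its row matches the header).
P^1 = P
P^2 = P*P = W
P^3 = W*P = F
The first power of P equal to the identity is P^3, so ord(P) = 3.

3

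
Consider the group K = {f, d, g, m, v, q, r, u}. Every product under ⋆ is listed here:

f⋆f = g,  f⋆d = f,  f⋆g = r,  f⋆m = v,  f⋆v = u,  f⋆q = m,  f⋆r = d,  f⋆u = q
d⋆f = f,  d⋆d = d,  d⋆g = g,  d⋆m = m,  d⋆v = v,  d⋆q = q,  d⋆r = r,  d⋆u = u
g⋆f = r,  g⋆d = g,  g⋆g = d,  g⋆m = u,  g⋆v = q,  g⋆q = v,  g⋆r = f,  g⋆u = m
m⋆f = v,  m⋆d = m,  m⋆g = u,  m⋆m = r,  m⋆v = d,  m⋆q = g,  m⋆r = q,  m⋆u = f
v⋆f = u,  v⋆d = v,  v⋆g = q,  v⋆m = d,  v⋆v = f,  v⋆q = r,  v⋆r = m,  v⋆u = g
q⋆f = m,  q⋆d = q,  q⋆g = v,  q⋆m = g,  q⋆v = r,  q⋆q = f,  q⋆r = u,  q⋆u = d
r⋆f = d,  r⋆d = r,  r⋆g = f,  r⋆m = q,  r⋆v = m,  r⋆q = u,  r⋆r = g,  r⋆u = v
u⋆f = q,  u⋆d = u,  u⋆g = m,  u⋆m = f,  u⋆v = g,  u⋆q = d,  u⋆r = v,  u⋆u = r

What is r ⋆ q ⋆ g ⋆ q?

g

r ⋆ q = u
u ⋆ g = m
m ⋆ q = g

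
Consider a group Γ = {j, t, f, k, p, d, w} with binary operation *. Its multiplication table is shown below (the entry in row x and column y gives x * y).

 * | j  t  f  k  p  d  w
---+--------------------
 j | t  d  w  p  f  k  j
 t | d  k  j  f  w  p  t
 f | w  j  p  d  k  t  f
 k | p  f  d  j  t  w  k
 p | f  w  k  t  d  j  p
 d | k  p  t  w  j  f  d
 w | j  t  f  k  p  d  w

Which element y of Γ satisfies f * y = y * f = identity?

j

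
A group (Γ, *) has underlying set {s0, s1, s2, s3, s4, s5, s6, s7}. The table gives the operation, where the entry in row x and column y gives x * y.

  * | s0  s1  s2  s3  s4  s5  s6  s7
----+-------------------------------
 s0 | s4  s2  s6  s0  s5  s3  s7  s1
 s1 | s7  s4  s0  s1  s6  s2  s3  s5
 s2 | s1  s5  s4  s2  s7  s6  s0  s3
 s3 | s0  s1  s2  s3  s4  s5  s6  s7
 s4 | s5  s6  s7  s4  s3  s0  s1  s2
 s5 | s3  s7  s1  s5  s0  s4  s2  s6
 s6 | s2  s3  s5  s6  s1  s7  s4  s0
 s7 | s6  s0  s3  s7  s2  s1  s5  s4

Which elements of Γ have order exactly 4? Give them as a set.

Identity is s3. Compute the order of each non-identity element by repeated multiplication:
  s0: s0 → s4 → s5 → s3  (order 4)
  s1: s1 → s4 → s6 → s3  (order 4)
  s2: s2 → s4 → s7 → s3  (order 4)
  s4: s4 → s3  (order 2)
  s5: s5 → s4 → s0 → s3  (order 4)
  s6: s6 → s4 → s1 → s3  (order 4)
  s7: s7 → s4 → s2 → s3  (order 4)
Elements of order 4: {s0, s1, s2, s5, s6, s7}.
(Structurally, Γ here is isomorphic to the quaternion group Q_8.)

{s0, s1, s2, s5, s6, s7}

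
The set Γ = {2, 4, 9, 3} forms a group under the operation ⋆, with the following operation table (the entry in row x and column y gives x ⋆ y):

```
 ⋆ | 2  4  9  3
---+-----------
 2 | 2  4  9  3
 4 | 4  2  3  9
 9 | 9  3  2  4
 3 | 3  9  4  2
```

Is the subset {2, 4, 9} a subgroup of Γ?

No

4 ⋆ 9 = 3, which is not in {2, 4, 9}.
The subset is not closed under ⋆, so it is not a subgroup.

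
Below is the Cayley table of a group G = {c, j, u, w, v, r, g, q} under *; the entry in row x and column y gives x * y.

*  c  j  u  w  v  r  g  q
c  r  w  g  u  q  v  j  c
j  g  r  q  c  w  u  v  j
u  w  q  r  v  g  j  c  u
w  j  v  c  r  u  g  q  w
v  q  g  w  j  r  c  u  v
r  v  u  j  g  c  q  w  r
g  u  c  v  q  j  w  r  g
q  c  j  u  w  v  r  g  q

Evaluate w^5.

w

w^1 = w
w^2 = w * w = r
w^3 = r * w = g
w^4 = g * w = q
w^5 = q * w = w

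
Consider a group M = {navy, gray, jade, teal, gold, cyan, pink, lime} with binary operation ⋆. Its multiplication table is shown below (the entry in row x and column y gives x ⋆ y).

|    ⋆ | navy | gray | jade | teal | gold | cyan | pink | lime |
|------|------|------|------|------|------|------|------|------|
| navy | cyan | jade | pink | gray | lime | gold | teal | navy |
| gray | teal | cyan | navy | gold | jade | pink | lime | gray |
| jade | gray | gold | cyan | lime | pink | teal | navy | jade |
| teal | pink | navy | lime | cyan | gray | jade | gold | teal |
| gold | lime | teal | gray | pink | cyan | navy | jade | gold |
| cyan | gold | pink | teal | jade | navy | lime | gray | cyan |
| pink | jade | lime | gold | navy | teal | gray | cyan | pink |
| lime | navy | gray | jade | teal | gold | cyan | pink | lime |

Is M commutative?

No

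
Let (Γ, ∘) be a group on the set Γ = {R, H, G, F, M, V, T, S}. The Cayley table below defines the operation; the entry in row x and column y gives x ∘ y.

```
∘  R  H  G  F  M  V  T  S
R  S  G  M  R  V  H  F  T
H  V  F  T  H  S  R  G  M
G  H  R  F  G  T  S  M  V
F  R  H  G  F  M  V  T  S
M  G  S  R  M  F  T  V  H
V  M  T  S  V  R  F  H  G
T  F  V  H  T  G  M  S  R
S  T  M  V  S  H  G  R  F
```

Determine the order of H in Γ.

The identity element is F (its row matches the header).
H^1 = H
H^2 = H ∘ H = F
The first power of H equal to the identity is H^2, so ord(H) = 2.

2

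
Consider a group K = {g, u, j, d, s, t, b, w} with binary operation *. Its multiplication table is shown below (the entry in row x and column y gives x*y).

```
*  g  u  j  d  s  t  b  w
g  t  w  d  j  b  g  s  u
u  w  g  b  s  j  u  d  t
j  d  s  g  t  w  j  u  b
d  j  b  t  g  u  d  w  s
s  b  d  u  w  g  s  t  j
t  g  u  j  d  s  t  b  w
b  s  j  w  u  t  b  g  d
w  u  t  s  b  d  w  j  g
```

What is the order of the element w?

4

The identity element is t (its row matches the header).
w^1 = w
w^2 = w*w = g
w^3 = g*w = u
w^4 = u*w = t
The first power of w equal to the identity is w^4, so ord(w) = 4.
(Structurally, K here is isomorphic to the quaternion group Q_8.)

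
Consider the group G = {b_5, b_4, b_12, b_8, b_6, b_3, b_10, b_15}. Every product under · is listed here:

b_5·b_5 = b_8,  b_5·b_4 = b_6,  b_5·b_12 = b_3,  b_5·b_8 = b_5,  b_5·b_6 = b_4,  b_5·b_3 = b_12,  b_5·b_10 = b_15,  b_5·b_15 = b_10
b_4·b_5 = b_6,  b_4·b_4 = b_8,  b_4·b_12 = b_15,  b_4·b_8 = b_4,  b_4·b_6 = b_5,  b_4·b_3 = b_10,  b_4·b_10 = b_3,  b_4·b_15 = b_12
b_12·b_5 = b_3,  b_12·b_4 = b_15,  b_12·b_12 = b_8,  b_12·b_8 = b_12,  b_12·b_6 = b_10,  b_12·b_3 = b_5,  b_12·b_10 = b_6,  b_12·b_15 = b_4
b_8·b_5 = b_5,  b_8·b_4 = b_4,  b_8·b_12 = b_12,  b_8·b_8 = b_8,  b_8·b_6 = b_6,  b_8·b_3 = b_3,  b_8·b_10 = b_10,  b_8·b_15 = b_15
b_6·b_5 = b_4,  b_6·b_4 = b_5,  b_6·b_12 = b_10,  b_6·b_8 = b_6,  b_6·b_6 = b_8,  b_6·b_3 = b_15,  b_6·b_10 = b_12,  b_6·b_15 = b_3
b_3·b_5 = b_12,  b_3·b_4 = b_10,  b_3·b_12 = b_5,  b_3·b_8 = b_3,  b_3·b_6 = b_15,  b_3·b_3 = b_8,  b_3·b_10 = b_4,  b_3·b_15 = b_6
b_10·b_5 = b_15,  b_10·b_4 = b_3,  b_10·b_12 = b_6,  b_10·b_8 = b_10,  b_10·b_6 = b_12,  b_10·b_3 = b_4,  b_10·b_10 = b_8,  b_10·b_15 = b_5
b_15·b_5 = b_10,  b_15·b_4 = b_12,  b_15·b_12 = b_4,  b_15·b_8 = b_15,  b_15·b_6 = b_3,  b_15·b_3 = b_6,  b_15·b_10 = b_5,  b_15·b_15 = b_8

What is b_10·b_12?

b_6

Read row b_10, column b_12: b_10·b_12 = b_6.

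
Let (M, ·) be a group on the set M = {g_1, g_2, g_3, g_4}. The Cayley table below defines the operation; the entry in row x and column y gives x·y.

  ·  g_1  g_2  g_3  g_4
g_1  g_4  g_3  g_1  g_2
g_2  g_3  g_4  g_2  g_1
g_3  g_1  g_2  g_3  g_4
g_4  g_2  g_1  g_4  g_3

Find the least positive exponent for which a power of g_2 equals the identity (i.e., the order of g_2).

The identity element is g_3 (its row matches the header).
g_2^1 = g_2
g_2^2 = g_2·g_2 = g_4
g_2^3 = g_4·g_2 = g_1
g_2^4 = g_1·g_2 = g_3
The first power of g_2 equal to the identity is g_2^4, so ord(g_2) = 4.

4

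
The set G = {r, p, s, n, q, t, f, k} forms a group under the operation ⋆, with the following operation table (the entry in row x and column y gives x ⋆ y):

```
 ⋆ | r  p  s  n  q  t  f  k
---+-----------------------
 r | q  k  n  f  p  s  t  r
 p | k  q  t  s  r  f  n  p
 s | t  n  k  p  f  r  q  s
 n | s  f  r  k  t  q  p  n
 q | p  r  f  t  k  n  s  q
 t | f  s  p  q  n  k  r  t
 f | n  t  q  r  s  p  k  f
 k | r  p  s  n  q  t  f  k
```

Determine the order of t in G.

2

The identity element is k (its row matches the header).
t^1 = t
t^2 = t ⋆ t = k
The first power of t equal to the identity is t^2, so ord(t) = 2.
(Structurally, G here is isomorphic to the dihedral group D_4.)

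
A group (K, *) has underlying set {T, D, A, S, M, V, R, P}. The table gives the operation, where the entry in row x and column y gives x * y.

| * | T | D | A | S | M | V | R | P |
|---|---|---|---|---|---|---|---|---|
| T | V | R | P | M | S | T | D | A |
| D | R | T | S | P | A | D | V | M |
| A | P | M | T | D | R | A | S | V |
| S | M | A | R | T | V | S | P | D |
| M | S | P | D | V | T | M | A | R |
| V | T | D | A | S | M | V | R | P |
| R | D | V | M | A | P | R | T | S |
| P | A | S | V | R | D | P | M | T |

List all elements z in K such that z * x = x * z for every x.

{T, V}

An element z is central iff its row equals its column in the table.
For M: M * P = R ≠ D = P * M, so M ∉ Z.
Checking each element this way leaves Z(K) = {T, V}.
(Structurally, K here is isomorphic to the quaternion group Q_8.)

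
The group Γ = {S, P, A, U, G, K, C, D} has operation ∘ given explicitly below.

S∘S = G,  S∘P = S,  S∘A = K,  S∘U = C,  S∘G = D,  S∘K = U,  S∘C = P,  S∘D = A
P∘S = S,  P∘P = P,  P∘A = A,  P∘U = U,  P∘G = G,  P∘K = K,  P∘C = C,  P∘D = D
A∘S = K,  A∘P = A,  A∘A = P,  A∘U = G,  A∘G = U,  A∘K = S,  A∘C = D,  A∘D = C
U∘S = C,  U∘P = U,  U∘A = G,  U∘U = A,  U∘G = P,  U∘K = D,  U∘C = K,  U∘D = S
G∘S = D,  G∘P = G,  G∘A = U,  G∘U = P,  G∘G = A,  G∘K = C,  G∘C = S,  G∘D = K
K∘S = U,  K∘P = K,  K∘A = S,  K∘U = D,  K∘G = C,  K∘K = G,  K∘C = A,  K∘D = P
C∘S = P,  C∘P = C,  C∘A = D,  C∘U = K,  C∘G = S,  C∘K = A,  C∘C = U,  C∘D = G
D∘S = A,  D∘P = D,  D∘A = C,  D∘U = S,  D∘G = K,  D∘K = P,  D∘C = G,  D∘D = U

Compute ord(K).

8

The identity element is P (its row matches the header).
K^1 = K
K^2 = K ∘ K = G
K^3 = G ∘ K = C
K^4 = C ∘ K = A
K^5 = A ∘ K = S
K^6 = S ∘ K = U
K^7 = U ∘ K = D
K^8 = D ∘ K = P
The first power of K equal to the identity is K^8, so ord(K) = 8.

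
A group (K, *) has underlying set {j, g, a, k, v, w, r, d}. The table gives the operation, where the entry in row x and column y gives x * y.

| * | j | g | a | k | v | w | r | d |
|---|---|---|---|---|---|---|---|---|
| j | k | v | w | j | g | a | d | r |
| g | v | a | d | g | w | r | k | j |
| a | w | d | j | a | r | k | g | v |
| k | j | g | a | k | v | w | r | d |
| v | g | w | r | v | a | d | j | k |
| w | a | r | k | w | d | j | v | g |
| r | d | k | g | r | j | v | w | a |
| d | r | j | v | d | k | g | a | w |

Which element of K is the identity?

k

The identity e satisfies e * x = x for all x, so its row in the table reproduces the column headers.
Row k reads: j, g, a, k, v, w, r, d — exactly the header order. So k is the identity.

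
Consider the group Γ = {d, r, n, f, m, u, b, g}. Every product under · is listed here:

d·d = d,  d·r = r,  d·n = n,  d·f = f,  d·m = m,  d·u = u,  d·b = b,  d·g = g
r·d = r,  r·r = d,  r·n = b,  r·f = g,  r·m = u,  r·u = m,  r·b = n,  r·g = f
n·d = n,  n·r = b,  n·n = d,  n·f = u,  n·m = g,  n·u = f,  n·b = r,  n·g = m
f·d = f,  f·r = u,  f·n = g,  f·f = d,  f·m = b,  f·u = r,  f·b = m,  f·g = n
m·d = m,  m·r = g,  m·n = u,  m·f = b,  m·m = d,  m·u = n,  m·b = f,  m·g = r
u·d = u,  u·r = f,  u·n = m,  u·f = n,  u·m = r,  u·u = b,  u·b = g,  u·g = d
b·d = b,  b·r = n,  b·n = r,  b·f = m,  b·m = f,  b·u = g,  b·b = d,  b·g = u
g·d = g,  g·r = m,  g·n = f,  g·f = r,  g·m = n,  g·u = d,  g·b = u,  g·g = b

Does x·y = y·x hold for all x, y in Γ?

g·m = n but m·g = r.
Since g and m do not commute, Γ is not abelian.

No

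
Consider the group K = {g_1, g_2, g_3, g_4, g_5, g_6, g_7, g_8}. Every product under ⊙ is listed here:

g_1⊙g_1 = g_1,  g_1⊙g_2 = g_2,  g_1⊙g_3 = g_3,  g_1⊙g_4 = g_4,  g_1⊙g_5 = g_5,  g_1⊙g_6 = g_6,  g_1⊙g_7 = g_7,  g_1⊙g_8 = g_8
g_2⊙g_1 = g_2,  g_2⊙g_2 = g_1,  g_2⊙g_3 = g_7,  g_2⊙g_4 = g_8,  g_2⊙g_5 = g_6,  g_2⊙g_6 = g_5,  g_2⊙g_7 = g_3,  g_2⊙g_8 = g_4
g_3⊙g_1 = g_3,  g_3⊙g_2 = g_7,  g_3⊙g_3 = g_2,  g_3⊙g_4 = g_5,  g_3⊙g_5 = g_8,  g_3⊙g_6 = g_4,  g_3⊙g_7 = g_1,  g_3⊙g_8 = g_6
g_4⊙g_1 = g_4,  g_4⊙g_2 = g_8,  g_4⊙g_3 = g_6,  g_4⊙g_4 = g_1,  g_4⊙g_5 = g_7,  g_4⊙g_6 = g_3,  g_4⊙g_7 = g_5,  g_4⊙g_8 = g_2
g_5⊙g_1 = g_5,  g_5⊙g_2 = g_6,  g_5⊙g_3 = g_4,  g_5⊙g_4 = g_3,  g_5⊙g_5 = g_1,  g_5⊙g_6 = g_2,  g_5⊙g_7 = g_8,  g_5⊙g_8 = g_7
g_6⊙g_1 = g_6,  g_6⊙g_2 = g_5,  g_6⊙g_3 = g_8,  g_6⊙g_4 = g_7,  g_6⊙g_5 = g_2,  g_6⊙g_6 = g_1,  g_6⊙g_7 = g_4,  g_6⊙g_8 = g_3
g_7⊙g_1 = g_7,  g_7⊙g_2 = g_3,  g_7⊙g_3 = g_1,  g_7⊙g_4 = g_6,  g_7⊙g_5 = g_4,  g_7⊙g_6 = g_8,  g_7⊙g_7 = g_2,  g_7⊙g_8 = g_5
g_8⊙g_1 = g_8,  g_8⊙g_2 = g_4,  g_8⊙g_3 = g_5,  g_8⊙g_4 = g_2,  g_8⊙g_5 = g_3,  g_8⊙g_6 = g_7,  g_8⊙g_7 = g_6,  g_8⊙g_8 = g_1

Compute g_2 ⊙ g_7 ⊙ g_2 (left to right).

g_7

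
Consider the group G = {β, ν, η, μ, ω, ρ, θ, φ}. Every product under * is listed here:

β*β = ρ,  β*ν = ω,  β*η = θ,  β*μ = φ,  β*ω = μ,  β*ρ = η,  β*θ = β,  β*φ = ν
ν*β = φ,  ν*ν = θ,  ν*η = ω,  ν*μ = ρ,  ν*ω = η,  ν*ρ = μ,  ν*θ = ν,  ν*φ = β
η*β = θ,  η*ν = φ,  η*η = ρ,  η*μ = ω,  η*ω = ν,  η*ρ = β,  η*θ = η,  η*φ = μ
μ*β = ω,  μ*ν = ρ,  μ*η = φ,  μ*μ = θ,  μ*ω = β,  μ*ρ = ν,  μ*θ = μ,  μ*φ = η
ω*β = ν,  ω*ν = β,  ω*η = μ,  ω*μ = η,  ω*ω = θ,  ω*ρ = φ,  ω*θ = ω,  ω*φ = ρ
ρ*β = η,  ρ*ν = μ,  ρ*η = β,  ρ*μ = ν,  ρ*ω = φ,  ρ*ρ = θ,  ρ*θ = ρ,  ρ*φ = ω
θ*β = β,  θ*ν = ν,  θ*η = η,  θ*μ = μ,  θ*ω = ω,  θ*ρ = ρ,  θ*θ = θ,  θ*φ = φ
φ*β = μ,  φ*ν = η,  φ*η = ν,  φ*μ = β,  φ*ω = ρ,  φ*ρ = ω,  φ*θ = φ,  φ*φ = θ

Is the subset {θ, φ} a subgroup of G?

{θ, φ} contains the identity θ.
Checking products: every product of two elements of {θ, φ} (read from the table) lies in {θ, φ}, so the set is closed.
In a finite group, a nonempty closed subset is a subgroup. So {θ, φ} ≤ G.
(Structurally, G here is isomorphic to the dihedral group D_4.)

Yes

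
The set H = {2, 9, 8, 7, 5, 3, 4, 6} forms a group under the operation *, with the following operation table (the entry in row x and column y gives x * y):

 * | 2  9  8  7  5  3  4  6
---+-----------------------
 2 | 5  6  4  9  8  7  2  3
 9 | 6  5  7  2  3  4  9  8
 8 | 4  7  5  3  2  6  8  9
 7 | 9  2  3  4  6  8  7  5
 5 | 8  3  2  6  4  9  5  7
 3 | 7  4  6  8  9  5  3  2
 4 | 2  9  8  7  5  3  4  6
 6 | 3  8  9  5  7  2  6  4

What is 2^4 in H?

4

2^1 = 2
2^2 = 2 * 2 = 5
2^3 = 5 * 2 = 8
2^4 = 8 * 2 = 4
(Structurally, H here is isomorphic to Z_2 x Z_4.)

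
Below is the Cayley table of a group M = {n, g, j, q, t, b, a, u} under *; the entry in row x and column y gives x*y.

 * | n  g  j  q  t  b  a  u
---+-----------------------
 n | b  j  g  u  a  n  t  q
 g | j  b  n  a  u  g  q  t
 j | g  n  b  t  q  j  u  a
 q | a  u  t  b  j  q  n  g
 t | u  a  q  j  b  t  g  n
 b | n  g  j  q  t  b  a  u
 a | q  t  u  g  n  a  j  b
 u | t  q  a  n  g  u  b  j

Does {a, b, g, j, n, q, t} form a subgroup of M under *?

No

j*a = u, which is not in {a, b, g, j, n, q, t}.
The subset is not closed under *, so it is not a subgroup.
(Structurally, M here is isomorphic to the dihedral group D_4.)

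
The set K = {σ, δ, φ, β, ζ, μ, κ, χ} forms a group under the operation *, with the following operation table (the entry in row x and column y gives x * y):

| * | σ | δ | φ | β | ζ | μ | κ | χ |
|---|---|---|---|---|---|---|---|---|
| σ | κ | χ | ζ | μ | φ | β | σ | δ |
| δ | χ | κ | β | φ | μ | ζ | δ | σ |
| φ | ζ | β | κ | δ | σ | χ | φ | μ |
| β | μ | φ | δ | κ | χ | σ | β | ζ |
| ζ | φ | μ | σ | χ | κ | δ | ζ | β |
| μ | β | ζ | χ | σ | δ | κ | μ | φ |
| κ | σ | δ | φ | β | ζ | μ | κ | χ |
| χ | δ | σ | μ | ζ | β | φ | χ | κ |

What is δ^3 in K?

δ

δ^1 = δ
δ^2 = δ * δ = κ
δ^3 = κ * δ = δ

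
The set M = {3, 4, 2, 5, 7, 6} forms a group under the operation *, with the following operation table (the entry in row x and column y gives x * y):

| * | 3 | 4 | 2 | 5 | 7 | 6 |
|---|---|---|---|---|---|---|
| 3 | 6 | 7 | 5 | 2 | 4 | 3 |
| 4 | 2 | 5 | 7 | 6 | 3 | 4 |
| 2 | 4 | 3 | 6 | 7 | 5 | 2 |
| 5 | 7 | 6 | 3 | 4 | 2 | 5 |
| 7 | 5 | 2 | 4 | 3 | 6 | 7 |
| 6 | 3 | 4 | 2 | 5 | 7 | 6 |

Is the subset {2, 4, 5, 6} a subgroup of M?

No

5 * 2 = 3, which is not in {2, 4, 5, 6}.
The subset is not closed under *, so it is not a subgroup.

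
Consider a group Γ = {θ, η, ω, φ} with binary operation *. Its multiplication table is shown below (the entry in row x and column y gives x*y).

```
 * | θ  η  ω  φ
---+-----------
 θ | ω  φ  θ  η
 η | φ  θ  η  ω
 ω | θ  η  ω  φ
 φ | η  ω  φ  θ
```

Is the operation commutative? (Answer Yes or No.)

Yes

Check whether the table is symmetric across its main diagonal.
Every entry (row x, col y) equals the entry (row y, col x), so Γ is abelian.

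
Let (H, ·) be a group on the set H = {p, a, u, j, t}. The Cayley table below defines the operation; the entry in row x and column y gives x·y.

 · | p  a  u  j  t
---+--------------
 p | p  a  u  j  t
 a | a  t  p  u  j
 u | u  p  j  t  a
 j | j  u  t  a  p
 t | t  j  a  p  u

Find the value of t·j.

p

Read row t, column j: t·j = p.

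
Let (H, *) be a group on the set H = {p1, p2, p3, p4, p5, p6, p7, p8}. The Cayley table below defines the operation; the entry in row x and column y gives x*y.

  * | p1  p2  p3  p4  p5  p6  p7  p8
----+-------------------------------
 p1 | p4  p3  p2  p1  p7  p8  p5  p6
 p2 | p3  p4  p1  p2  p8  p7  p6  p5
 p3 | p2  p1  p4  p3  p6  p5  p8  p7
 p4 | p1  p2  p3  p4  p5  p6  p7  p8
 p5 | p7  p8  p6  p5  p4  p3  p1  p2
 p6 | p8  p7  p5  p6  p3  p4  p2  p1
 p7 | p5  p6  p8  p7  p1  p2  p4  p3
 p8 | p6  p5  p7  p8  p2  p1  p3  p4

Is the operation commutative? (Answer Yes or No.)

Yes

Check whether the table is symmetric across its main diagonal.
Every entry (row x, col y) equals the entry (row y, col x), so H is abelian.
(In fact H ≅ the elementary abelian group (Z_2)^3.)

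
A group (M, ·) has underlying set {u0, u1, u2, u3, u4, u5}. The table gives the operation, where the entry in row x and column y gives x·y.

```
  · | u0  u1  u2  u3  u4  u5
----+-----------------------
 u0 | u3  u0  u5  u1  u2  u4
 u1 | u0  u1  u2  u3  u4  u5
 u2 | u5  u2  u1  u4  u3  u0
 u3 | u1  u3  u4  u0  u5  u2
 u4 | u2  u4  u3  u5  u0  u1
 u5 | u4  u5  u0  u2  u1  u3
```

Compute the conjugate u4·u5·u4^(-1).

u5

The identity is u1. In row u4, the entry u1 sits in column u5, so u4^(-1) = u5.
u4·u5 = u1
u1·u5 = u5
(Structurally, M here is isomorphic to the cyclic group Z_6.)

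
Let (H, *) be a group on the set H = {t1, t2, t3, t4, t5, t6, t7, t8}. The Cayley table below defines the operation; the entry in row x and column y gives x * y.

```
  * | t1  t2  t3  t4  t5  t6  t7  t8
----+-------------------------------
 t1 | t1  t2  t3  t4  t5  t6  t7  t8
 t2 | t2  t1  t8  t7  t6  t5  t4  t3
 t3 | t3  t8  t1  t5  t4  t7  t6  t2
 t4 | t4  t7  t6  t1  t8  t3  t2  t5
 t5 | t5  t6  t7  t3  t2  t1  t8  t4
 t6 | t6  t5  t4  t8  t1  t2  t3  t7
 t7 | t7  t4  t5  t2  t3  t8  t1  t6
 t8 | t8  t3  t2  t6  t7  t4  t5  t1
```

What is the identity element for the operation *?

The identity e satisfies e * x = x for all x, so its row in the table reproduces the column headers.
Row t1 reads: t1, t2, t3, t4, t5, t6, t7, t8 — exactly the header order. So t1 is the identity.
(Structurally, H here is isomorphic to the dihedral group D_4.)

t1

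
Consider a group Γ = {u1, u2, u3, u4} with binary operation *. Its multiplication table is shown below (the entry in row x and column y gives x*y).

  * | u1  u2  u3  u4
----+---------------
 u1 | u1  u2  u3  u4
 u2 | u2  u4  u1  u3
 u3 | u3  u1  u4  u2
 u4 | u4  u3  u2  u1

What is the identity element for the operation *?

The identity e satisfies e*x = x for all x, so its row in the table reproduces the column headers.
Row u1 reads: u1, u2, u3, u4 — exactly the header order. So u1 is the identity.

u1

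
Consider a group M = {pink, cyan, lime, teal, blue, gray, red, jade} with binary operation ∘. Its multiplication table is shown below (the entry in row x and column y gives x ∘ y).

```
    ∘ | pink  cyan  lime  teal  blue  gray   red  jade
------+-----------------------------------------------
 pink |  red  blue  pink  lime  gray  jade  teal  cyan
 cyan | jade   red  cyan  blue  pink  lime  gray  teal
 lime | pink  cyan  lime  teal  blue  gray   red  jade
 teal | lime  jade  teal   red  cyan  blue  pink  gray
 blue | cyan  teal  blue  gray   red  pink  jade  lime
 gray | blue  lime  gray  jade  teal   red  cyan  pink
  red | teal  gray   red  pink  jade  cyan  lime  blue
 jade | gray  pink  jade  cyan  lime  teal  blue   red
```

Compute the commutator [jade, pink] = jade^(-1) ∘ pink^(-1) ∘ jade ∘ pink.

Identity is lime; from the table jade^(-1) = blue and pink^(-1) = teal.
blue ∘ teal = gray
gray ∘ jade = pink
pink ∘ pink = red
(Structurally, M here is isomorphic to the quaternion group Q_8.)

red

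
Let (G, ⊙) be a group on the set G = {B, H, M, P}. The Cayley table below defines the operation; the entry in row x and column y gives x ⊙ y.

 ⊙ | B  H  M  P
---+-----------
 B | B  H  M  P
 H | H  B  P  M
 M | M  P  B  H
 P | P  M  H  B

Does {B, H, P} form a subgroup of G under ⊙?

P ⊙ H = M, which is not in {B, H, P}.
The subset is not closed under ⊙, so it is not a subgroup.

No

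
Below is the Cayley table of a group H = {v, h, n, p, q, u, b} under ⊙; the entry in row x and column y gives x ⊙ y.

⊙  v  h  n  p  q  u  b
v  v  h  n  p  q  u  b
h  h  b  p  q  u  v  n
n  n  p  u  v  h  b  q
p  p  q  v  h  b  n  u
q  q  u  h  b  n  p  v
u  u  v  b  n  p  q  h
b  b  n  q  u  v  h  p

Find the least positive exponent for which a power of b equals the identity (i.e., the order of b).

7

The identity element is v (its row matches the header).
b^1 = b
b^2 = b ⊙ b = p
b^3 = p ⊙ b = u
b^4 = u ⊙ b = h
b^5 = h ⊙ b = n
b^6 = n ⊙ b = q
b^7 = q ⊙ b = v
The first power of b equal to the identity is b^7, so ord(b) = 7.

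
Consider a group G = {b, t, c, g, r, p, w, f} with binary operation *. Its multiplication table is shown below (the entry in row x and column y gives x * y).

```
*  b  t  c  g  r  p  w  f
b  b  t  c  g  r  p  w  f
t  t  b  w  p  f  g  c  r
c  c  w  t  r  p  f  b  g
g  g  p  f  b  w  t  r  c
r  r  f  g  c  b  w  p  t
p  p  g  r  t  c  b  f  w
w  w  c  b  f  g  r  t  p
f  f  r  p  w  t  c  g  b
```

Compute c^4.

b

c^1 = c
c^2 = c * c = t
c^3 = t * c = w
c^4 = w * c = b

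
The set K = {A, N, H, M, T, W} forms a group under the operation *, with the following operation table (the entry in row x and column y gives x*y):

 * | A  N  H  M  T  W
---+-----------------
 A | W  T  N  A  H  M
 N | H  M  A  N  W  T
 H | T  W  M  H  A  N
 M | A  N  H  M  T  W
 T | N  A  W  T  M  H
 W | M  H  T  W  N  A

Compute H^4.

H^1 = H
H^2 = H*H = M
H^3 = M*H = H
H^4 = H*H = M

M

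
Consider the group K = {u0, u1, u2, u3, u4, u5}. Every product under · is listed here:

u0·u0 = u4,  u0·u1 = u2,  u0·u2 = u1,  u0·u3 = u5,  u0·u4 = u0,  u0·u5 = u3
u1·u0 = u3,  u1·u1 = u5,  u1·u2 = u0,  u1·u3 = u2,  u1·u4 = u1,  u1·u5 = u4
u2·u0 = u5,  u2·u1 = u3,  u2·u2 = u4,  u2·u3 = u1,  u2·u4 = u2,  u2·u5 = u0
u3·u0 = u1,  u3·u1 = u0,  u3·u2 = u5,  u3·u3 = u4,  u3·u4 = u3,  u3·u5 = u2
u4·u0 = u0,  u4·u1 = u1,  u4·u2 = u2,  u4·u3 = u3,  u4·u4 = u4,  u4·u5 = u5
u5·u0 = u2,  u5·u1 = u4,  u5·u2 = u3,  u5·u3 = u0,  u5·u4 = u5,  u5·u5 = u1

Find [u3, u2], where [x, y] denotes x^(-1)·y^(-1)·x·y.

Identity is u4; from the table u3^(-1) = u3 and u2^(-1) = u2.
u3·u2 = u5
u5·u3 = u0
u0·u2 = u1

u1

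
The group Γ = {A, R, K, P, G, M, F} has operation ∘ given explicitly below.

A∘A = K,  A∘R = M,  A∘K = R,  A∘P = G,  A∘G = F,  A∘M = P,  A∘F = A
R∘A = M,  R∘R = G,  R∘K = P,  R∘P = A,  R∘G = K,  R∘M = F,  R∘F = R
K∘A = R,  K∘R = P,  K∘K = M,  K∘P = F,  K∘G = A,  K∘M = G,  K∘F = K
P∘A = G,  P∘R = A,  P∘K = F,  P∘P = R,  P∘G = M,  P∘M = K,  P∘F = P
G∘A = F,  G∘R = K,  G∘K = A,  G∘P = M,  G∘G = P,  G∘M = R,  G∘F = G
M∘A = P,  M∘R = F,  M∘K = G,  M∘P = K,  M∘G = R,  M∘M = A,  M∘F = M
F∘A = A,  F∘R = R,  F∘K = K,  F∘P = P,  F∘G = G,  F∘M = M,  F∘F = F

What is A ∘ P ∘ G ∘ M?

A ∘ P = G
G ∘ G = P
P ∘ M = K

K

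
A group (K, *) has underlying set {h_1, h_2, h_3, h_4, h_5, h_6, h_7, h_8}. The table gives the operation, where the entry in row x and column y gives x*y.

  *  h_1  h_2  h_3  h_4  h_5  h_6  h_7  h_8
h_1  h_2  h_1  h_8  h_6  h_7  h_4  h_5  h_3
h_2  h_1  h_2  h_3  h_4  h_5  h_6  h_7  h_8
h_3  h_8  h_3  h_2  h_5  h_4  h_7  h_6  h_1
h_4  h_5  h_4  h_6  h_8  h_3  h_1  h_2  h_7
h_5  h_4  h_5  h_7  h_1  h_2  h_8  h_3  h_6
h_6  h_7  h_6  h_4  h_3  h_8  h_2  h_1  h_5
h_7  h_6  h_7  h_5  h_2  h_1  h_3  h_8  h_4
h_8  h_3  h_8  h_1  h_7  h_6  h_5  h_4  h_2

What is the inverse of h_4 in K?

First locate the identity: row h_2 matches the header, so h_2 is the identity.
Scan row h_4 for h_2: h_4*h_7 = h_2. Hence h_4^(-1) = h_7.

h_7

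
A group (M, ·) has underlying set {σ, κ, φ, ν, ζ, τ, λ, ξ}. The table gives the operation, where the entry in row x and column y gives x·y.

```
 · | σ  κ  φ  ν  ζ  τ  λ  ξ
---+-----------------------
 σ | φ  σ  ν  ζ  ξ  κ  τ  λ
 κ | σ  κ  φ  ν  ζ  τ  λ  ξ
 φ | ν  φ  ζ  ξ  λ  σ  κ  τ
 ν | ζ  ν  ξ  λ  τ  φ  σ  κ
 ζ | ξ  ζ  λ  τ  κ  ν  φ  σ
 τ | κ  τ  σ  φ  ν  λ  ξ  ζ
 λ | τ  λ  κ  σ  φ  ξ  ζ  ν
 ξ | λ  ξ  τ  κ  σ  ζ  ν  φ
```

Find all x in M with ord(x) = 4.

{λ, φ}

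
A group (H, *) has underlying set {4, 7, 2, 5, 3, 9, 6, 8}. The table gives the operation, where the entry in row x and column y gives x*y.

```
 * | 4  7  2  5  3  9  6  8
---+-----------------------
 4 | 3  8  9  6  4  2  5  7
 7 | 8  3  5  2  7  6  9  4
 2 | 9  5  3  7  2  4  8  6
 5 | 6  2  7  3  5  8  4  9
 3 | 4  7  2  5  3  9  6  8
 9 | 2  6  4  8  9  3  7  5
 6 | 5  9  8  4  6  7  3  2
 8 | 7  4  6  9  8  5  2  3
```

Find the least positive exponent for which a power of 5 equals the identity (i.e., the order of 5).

2

The identity element is 3 (its row matches the header).
5^1 = 5
5^2 = 5*5 = 3
The first power of 5 equal to the identity is 5^2, so ord(5) = 2.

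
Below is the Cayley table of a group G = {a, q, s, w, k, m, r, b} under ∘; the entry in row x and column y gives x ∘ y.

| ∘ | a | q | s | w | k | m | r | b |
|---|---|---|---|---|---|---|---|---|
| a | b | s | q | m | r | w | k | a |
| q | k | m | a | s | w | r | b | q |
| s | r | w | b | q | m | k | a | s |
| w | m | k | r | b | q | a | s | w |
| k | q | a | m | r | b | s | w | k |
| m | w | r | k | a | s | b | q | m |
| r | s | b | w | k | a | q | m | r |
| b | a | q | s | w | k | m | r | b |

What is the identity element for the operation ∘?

b

The identity e satisfies e ∘ x = x for all x, so its row in the table reproduces the column headers.
Row b reads: a, q, s, w, k, m, r, b — exactly the header order. So b is the identity.
(Structurally, G here is isomorphic to the dihedral group D_4.)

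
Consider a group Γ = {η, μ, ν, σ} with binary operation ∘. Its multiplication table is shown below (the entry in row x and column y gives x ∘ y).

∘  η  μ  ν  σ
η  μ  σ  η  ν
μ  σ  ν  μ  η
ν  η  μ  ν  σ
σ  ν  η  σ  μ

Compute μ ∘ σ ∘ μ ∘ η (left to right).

μ ∘ σ = η
η ∘ μ = σ
σ ∘ η = ν

ν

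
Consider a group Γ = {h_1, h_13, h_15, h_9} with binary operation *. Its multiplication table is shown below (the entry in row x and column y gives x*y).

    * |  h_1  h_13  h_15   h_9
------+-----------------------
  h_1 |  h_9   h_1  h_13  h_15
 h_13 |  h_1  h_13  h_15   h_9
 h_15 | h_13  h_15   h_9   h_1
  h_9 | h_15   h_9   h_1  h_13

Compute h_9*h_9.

h_13

Read row h_9, column h_9: h_9*h_9 = h_13.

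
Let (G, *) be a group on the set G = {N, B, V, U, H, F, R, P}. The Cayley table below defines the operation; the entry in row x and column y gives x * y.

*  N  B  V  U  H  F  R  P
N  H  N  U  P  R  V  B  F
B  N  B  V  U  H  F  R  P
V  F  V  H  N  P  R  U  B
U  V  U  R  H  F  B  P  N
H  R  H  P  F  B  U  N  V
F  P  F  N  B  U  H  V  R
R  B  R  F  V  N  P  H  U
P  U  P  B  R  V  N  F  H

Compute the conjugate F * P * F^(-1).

The identity is B. In row F, the entry B sits in column U, so F^(-1) = U.
F * P = R
R * U = V

V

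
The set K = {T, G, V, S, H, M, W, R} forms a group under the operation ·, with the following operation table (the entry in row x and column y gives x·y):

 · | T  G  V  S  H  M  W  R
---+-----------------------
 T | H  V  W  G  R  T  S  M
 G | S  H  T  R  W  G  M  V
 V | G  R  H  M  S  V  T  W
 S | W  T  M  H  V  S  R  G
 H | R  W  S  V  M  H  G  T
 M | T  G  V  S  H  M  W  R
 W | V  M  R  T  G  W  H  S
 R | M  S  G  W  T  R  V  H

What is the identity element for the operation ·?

M

The identity e satisfies e·x = x for all x, so its row in the table reproduces the column headers.
Row M reads: T, G, V, S, H, M, W, R — exactly the header order. So M is the identity.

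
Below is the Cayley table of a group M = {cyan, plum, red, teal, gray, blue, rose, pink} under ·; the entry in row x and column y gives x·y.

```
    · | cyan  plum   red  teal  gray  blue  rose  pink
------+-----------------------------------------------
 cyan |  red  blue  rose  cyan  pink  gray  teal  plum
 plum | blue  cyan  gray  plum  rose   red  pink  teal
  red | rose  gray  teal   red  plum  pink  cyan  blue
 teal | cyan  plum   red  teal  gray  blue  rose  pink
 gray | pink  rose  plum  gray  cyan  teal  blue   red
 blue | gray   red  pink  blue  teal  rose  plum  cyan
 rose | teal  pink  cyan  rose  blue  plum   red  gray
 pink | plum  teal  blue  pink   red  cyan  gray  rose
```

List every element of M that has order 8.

{blue, gray, pink, plum}

Identity is teal. Compute the order of each non-identity element by repeated multiplication:
  cyan: cyan → red → rose → teal  (order 4)
  plum: plum → cyan → blue → red → gray → rose → pink → teal  (order 8)
  red: red → teal  (order 2)
  gray: gray → cyan → pink → red → plum → rose → blue → teal  (order 8)
  blue: blue → rose → plum → red → pink → cyan → gray → teal  (order 8)
  rose: rose → red → cyan → teal  (order 4)
  pink: pink → rose → gray → red → blue → cyan → plum → teal  (order 8)
Elements of order 8: {blue, gray, pink, plum}.
(Structurally, M here is isomorphic to the cyclic group Z_8.)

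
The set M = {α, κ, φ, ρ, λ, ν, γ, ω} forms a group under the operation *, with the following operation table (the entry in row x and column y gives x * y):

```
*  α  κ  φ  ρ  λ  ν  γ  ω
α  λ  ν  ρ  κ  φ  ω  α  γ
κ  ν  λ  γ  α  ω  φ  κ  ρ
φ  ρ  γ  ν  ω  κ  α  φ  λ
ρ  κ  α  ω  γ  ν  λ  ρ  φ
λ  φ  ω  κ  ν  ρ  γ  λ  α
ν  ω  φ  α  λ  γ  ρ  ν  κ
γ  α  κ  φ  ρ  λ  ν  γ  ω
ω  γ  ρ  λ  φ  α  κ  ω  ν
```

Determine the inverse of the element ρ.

ρ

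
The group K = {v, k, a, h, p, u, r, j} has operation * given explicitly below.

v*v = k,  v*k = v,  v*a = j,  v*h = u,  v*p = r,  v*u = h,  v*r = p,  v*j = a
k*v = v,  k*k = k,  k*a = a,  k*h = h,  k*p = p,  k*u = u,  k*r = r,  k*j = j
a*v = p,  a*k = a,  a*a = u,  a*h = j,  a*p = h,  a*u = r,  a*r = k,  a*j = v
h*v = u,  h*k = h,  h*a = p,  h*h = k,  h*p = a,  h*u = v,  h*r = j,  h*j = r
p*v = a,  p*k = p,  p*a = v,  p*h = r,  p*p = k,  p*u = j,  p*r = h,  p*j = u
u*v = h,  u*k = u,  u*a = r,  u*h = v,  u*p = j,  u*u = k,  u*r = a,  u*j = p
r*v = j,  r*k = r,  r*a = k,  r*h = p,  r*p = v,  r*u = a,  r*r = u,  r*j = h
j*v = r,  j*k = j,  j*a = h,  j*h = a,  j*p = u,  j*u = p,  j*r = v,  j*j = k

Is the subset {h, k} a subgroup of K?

Yes

{h, k} contains the identity k.
Checking products: every product of two elements of {h, k} (read from the table) lies in {h, k}, so the set is closed.
In a finite group, a nonempty closed subset is a subgroup. So {h, k} ≤ K.
(Structurally, K here is isomorphic to the dihedral group D_4.)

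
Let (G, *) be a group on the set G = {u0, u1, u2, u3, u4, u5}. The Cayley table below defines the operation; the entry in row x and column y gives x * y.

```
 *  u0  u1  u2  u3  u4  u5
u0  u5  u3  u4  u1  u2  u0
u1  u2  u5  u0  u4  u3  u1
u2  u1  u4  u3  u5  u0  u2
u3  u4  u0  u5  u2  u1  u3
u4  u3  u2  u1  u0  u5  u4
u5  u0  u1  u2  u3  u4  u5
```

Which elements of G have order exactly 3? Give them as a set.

Identity is u5. Compute the order of each non-identity element by repeated multiplication:
  u0: u0 → u5  (order 2)
  u1: u1 → u5  (order 2)
  u2: u2 → u3 → u5  (order 3)
  u3: u3 → u2 → u5  (order 3)
  u4: u4 → u5  (order 2)
Elements of order 3: {u2, u3}.

{u2, u3}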